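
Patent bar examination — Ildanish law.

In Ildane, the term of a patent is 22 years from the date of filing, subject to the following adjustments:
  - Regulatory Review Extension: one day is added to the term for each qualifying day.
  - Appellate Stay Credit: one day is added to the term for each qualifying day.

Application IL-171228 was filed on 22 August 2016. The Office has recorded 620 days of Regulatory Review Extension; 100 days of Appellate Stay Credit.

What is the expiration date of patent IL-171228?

August 11, 2040

Base term: filing date + 22 years → 22 August 2038.
Regulatory Review Extension: +620 days → 3 May 2040.
Appellate Stay Credit: +100 days → 11 August 2040.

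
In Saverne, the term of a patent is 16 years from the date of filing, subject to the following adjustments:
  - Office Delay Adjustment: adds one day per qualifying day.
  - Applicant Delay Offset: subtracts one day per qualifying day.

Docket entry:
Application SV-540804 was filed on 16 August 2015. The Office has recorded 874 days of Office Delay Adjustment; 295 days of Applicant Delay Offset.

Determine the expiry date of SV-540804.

Base term: filing date + 16 years → 16 August 2031.
Office Delay Adjustment: +874 days → 6 January 2034.
Applicant Delay Offset: −295 days → 17 March 2033.

March 17, 2033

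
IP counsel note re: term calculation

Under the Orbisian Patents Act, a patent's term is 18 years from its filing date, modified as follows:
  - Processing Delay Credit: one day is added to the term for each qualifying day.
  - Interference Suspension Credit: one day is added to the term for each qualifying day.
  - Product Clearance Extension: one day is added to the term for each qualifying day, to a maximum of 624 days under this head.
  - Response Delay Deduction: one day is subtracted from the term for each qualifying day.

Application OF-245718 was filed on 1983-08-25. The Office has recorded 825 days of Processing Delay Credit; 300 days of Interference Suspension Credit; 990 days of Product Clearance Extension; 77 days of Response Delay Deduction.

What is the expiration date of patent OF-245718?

March 24, 2006

Base term: filing date + 18 years → 25 August 2001.
Processing Delay Credit: +825 days → 28 November 2003.
Interference Suspension Credit: +300 days → 23 September 2004.
Product Clearance Extension: 990 days claimed exceeds the 624-day cap, so +624 days → 9 June 2006.
Response Delay Deduction: −77 days → 24 March 2006.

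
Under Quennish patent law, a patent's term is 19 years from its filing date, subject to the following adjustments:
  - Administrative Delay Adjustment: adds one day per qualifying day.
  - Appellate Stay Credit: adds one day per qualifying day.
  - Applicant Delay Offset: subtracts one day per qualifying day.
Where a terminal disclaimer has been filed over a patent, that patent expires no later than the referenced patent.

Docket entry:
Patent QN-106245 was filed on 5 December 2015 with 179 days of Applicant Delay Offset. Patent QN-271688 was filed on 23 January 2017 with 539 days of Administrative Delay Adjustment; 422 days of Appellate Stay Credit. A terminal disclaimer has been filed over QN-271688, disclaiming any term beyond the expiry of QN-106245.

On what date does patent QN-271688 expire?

Natural term of QN-271688:
  Base: filing + 19 years → 23 January 2036.
  Administrative Delay Adjustment: +539 days → 15 July 2037.
  Appellate Stay Credit: +422 days → 10 September 2038.
Expiry of referenced patent QN-106245:
  Base: filing + 19 years → 5 December 2034.
  Applicant Delay Offset: −179 days → 9 June 2034.
Terminal disclaimer: QN-271688 expires on the earlier of 10 September 2038 and 9 June 2034.

June 9, 2034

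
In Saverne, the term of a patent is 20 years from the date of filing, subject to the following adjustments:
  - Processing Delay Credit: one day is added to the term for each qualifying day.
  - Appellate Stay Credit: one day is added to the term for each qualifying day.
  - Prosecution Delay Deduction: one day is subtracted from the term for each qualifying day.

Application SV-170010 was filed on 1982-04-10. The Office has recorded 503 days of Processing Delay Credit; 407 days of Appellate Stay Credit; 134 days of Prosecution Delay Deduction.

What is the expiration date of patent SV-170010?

Base term: filing date + 20 years → 10 April 2002.
Processing Delay Credit: +503 days → 26 August 2003.
Appellate Stay Credit: +407 days → 6 October 2004.
Prosecution Delay Deduction: −134 days → 25 May 2004.

2004-05-25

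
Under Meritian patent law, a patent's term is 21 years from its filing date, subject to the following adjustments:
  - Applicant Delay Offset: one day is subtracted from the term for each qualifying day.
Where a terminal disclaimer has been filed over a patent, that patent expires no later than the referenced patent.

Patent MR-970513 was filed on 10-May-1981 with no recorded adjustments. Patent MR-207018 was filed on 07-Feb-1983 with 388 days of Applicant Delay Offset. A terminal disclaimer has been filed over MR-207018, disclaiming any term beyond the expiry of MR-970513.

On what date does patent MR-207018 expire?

Natural term of MR-207018:
  Base: filing + 21 years → 7 February 2004.
  Applicant Delay Offset: −388 days → 15 January 2003.
Expiry of referenced patent MR-970513:
  Base: filing + 21 years → 10 May 2002.
Terminal disclaimer: MR-207018 expires on the earlier of 15 January 2003 and 10 May 2002.

May 10, 2002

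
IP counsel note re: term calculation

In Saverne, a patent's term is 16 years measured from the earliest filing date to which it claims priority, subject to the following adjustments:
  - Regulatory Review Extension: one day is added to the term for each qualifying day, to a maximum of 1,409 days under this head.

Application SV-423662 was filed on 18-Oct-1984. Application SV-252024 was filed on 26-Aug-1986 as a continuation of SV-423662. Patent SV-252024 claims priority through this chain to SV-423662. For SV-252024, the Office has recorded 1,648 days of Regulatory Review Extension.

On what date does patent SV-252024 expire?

2004-08-27

Earliest priority filing: 18 October 1984.
Base term: 18 October 1984 + 16 years → 18 October 2000.
Regulatory Review Extension: 1648 days claimed exceeds the 1409-day cap, so +1409 days → 27 August 2004.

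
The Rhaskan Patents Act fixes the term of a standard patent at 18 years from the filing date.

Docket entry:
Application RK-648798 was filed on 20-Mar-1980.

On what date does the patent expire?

Filing date + 18 years → 20 March 1998.

1998-03-20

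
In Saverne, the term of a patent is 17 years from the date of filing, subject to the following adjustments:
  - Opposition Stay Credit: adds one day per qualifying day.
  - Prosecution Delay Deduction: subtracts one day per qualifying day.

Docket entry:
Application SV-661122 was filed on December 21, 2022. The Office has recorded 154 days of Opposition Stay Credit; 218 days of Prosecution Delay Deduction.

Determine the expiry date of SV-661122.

October 18, 2039

Base term: filing date + 17 years → 21 December 2039.
Opposition Stay Credit: +154 days → 23 May 2040.
Prosecution Delay Deduction: −218 days → 18 October 2039.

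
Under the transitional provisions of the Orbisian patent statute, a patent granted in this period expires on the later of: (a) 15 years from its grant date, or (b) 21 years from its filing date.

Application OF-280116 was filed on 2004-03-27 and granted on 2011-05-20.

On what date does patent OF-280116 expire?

(a) grant + 15 years → 20 May 2026.
(b) filing + 21 years → 27 March 2025.
Later of the two: 20 May 2026.

May 20, 2026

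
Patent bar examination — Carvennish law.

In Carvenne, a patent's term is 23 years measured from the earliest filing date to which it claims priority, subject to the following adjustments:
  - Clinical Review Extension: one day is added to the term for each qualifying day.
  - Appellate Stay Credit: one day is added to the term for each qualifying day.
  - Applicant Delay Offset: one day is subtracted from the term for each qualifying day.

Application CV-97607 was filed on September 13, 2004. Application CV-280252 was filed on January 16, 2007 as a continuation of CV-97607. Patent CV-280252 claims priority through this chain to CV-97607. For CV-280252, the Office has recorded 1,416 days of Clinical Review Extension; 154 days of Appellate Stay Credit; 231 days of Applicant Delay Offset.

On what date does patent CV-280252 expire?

Earliest priority filing: 13 September 2004.
Base term: 13 September 2004 + 23 years → 13 September 2027.
Clinical Review Extension: +1416 days → 30 July 2031.
Appellate Stay Credit: +154 days → 31 December 2031.
Applicant Delay Offset: −231 days → 14 May 2031.

May 14, 2031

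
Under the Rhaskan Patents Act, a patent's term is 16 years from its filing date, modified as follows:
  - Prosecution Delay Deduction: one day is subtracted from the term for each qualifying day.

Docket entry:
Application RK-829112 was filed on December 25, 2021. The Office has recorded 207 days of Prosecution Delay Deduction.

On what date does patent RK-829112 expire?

Base term: filing date + 16 years → 25 December 2037.
Prosecution Delay Deduction: −207 days → 1 June 2037.

June 1, 2037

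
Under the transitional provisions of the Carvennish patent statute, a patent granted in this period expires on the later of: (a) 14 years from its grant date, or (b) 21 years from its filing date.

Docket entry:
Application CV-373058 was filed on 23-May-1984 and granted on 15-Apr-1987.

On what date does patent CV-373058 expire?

May 23, 2005

(a) grant + 14 years → 15 April 2001.
(b) filing + 21 years → 23 May 2005.
Later of the two: 23 May 2005.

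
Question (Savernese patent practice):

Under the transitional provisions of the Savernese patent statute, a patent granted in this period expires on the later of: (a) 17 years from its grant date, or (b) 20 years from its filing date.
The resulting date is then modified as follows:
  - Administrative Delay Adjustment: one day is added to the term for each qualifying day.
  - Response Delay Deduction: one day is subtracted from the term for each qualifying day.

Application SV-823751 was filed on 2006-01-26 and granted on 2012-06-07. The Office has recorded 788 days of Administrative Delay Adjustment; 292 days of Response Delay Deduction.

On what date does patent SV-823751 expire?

(a) grant + 17 years → 7 June 2029.
(b) filing + 20 years → 26 January 2026.
Later of the two: 7 June 2029.
Administrative Delay Adjustment: +788 days → 4 August 2031.
Response Delay Deduction: −292 days → 16 October 2030.

2030-10-16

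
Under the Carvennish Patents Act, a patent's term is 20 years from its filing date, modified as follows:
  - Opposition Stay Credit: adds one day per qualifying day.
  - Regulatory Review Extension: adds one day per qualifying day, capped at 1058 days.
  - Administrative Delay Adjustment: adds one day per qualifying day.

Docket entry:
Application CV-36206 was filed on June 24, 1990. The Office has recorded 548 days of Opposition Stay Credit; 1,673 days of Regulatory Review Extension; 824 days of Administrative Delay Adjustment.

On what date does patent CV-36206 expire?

2017-02-17

Base term: filing date + 20 years → 24 June 2010.
Opposition Stay Credit: +548 days → 24 December 2011.
Regulatory Review Extension: 1673 days claimed exceeds the 1058-day cap, so +1058 days → 16 November 2014.
Administrative Delay Adjustment: +824 days → 17 February 2017.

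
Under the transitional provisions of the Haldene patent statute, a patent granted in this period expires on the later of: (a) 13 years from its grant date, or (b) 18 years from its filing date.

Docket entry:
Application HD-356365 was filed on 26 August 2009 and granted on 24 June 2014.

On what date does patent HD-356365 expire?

August 26, 2027

(a) grant + 13 years → 24 June 2027.
(b) filing + 18 years → 26 August 2027.
Later of the two: 26 August 2027.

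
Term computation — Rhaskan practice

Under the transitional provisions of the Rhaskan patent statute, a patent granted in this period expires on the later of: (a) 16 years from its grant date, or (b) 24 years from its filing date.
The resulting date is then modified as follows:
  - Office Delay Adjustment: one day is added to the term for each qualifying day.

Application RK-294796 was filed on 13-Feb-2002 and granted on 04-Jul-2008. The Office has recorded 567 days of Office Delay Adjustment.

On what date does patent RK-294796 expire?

September 3, 2027

(a) grant + 16 years → 4 July 2024.
(b) filing + 24 years → 13 February 2026.
Later of the two: 13 February 2026.
Office Delay Adjustment: +567 days → 3 September 2027.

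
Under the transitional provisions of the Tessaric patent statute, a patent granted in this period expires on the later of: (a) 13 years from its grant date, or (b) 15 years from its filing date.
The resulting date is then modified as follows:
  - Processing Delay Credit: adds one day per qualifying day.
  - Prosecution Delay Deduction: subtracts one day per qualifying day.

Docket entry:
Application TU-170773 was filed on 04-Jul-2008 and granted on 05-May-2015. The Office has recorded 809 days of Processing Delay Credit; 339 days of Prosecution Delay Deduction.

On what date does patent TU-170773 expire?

(a) grant + 13 years → 5 May 2028.
(b) filing + 15 years → 4 July 2023.
Later of the two: 5 May 2028.
Processing Delay Credit: +809 days → 23 July 2030.
Prosecution Delay Deduction: −339 days → 18 August 2029.

2029-08-18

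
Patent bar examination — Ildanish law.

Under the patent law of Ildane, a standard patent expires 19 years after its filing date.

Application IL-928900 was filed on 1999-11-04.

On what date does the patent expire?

Filing date + 19 years → 4 November 2018.

November 4, 2018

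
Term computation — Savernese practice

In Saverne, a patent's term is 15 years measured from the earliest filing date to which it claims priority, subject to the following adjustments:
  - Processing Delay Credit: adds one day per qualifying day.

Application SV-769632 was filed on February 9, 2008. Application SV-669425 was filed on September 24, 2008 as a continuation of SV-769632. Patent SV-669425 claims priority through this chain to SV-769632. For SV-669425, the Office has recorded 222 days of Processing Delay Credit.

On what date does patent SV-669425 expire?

2023-09-19

Earliest priority filing: 9 February 2008.
Base term: 9 February 2008 + 15 years → 9 February 2023.
Processing Delay Credit: +222 days → 19 September 2023.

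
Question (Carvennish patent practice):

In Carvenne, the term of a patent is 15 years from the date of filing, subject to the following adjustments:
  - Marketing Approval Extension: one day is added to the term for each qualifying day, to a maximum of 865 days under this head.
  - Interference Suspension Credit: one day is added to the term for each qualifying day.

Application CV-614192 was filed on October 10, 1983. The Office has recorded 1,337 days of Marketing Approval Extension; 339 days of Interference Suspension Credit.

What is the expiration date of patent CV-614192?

2002-01-26

Base term: filing date + 15 years → 10 October 1998.
Marketing Approval Extension: 1337 days claimed exceeds the 865-day cap, so +865 days → 21 February 2001.
Interference Suspension Credit: +339 days → 26 January 2002.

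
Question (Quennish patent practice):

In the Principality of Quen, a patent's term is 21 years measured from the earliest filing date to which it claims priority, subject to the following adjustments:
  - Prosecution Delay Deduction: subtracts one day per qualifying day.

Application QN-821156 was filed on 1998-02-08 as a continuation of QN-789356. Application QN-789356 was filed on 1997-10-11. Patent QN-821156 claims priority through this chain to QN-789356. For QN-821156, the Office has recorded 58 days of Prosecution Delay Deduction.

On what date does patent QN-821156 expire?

Earliest priority filing: 11 October 1997.
Base term: 11 October 1997 + 21 years → 11 October 2018.
Prosecution Delay Deduction: −58 days → 14 August 2018.

August 14, 2018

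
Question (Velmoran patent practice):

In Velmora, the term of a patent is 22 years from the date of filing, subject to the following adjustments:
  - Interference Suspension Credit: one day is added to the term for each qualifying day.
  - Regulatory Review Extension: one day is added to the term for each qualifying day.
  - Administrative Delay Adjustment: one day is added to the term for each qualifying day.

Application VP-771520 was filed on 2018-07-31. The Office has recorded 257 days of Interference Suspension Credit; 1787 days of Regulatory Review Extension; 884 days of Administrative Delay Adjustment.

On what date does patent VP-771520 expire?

August 6, 2048

Base term: filing date + 22 years → 31 July 2040.
Interference Suspension Credit: +257 days → 14 April 2041.
Regulatory Review Extension: +1787 days → 6 March 2046.
Administrative Delay Adjustment: +884 days → 6 August 2048.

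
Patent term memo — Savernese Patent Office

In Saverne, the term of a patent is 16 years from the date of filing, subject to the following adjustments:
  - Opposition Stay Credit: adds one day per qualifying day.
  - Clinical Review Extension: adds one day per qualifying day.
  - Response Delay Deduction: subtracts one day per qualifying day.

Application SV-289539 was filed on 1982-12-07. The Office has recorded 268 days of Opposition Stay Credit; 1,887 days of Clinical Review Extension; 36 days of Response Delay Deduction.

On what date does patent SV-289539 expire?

September 25, 2004

Base term: filing date + 16 years → 7 December 1998.
Opposition Stay Credit: +268 days → 1 September 1999.
Clinical Review Extension: +1887 days → 31 October 2004.
Response Delay Deduction: −36 days → 25 September 2004.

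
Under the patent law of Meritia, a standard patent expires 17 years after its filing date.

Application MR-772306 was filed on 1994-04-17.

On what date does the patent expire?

2011-04-17

Filing date + 17 years → 17 April 2011.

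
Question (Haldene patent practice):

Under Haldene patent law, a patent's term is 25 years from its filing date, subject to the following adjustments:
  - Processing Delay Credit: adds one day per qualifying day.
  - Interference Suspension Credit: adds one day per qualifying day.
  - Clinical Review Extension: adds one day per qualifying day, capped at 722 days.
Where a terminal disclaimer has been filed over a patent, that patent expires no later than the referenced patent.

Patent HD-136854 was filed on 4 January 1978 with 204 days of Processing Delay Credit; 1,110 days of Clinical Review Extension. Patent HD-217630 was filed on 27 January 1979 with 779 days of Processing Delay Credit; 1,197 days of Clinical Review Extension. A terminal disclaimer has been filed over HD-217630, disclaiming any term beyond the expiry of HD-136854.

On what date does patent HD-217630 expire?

Natural term of HD-217630:
  Base: filing + 25 years → 27 January 2004.
  Processing Delay Credit: +779 days → 16 March 2006.
  Clinical Review Extension: 1197 days claimed exceeds the 722-day cap, so +722 days → 7 March 2008.
Expiry of referenced patent HD-136854:
  Base: filing + 25 years → 4 January 2003.
  Processing Delay Credit: +204 days → 27 July 2003.
  Clinical Review Extension: 1110 days claimed exceeds the 722-day cap, so +722 days → 18 July 2005.
Terminal disclaimer: HD-217630 expires on the earlier of 7 March 2008 and 18 July 2005.

July 18, 2005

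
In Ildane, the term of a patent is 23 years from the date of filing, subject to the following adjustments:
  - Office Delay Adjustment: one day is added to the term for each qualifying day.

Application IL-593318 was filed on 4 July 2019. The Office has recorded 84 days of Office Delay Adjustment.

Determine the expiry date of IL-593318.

Base term: filing date + 23 years → 4 July 2042.
Office Delay Adjustment: +84 days → 26 September 2042.

September 26, 2042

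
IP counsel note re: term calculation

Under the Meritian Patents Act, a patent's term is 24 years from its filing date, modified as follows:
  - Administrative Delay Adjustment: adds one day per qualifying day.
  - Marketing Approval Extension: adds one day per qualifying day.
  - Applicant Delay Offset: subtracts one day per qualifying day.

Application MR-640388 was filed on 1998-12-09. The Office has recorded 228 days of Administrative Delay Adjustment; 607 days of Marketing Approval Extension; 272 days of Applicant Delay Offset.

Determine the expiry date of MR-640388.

2024-06-24

Base term: filing date + 24 years → 9 December 2022.
Administrative Delay Adjustment: +228 days → 25 July 2023.
Marketing Approval Extension: +607 days → 23 March 2025.
Applicant Delay Offset: −272 days → 24 June 2024.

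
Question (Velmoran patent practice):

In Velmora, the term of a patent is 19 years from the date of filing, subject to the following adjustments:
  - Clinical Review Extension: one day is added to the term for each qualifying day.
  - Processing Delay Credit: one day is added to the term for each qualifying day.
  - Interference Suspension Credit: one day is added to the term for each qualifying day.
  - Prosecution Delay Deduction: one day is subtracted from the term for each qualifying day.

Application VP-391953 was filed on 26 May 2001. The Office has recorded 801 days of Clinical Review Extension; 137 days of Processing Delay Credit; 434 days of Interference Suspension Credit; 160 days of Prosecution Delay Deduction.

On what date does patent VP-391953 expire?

Base term: filing date + 19 years → 26 May 2020.
Clinical Review Extension: +801 days → 5 August 2022.
Processing Delay Credit: +137 days → 20 December 2022.
Interference Suspension Credit: +434 days → 27 February 2024.
Prosecution Delay Deduction: −160 days → 20 September 2023.

September 20, 2023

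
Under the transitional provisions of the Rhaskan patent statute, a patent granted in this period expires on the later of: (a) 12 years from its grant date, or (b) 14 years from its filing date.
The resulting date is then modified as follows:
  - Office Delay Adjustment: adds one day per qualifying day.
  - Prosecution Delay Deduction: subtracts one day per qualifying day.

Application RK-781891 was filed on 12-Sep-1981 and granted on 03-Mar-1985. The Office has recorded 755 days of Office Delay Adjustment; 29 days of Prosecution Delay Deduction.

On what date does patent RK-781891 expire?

1999-02-27

(a) grant + 12 years → 3 March 1997.
(b) filing + 14 years → 12 September 1995.
Later of the two: 3 March 1997.
Office Delay Adjustment: +755 days → 28 March 1999.
Prosecution Delay Deduction: −29 days → 27 February 1999.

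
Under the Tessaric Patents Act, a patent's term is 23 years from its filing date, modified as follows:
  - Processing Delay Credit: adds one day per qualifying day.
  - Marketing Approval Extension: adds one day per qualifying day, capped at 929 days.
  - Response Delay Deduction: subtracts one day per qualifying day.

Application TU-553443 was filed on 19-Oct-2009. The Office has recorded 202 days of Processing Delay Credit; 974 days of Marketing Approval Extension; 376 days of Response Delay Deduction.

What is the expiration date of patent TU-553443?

November 13, 2034

Base term: filing date + 23 years → 19 October 2032.
Processing Delay Credit: +202 days → 9 May 2033.
Marketing Approval Extension: 974 days claimed exceeds the 929-day cap, so +929 days → 24 November 2035.
Response Delay Deduction: −376 days → 13 November 2034.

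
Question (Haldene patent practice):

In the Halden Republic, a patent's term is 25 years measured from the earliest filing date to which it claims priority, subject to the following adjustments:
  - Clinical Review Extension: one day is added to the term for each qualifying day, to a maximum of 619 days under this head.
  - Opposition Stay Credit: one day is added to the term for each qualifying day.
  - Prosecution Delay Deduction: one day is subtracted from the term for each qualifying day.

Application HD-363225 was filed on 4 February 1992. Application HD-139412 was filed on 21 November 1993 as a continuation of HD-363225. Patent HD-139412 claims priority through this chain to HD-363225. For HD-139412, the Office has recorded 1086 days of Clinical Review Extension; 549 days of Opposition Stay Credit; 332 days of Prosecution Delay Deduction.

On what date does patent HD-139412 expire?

Earliest priority filing: 4 February 1992.
Base term: 4 February 1992 + 25 years → 4 February 2017.
Clinical Review Extension: 1086 days claimed exceeds the 619-day cap, so +619 days → 16 October 2018.
Opposition Stay Credit: +549 days → 17 April 2020.
Prosecution Delay Deduction: −332 days → 21 May 2019.

2019-05-21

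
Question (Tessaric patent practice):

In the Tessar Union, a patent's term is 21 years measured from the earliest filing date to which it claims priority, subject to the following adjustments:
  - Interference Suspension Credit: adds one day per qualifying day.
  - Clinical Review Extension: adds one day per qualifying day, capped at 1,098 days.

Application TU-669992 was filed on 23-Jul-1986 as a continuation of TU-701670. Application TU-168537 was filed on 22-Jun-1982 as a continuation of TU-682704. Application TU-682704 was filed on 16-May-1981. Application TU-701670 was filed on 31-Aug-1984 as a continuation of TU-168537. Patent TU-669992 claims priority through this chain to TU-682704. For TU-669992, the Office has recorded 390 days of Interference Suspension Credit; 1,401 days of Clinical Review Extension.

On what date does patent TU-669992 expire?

June 12, 2006

Earliest priority filing: 16 May 1981.
Base term: 16 May 1981 + 21 years → 16 May 2002.
Interference Suspension Credit: +390 days → 10 June 2003.
Clinical Review Extension: 1401 days claimed exceeds the 1098-day cap, so +1098 days → 12 June 2006.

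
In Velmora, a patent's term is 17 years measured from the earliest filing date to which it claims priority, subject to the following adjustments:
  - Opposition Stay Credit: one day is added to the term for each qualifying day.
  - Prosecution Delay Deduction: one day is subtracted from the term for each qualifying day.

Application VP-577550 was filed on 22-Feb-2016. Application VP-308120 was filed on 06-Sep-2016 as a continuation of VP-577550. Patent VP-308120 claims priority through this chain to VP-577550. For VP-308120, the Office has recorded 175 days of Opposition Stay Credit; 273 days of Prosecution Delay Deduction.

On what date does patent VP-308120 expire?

November 16, 2032

Earliest priority filing: 22 February 2016.
Base term: 22 February 2016 + 17 years → 22 February 2033.
Opposition Stay Credit: +175 days → 16 August 2033.
Prosecution Delay Deduction: −273 days → 16 November 2032.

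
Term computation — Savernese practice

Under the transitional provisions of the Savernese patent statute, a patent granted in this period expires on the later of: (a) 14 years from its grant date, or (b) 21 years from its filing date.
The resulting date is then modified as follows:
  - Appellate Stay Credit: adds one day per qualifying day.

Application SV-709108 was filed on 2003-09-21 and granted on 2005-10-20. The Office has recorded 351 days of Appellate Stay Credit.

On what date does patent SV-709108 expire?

(a) grant + 14 years → 20 October 2019.
(b) filing + 21 years → 21 September 2024.
Later of the two: 21 September 2024.
Appellate Stay Credit: +351 days → 7 September 2025.

2025-09-07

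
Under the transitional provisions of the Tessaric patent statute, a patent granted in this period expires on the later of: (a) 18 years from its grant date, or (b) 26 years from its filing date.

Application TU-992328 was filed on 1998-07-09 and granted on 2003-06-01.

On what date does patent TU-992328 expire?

(a) grant + 18 years → 1 June 2021.
(b) filing + 26 years → 9 July 2024.
Later of the two: 9 July 2024.

July 9, 2024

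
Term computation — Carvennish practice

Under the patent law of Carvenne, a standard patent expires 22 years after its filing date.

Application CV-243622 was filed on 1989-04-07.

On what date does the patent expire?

2011-04-07

Filing date + 22 years → 7 April 2011.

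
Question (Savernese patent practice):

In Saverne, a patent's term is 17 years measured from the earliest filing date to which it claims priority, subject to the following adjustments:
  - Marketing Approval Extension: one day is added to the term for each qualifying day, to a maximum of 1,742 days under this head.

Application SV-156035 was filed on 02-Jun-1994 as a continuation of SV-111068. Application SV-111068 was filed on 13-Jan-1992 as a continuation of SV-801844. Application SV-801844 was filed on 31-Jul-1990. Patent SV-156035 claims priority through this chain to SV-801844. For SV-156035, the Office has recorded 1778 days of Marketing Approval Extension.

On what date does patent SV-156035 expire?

May 7, 2012

Earliest priority filing: 31 July 1990.
Base term: 31 July 1990 + 17 years → 31 July 2007.
Marketing Approval Extension: 1778 days claimed exceeds the 1742-day cap, so +1742 days → 7 May 2012.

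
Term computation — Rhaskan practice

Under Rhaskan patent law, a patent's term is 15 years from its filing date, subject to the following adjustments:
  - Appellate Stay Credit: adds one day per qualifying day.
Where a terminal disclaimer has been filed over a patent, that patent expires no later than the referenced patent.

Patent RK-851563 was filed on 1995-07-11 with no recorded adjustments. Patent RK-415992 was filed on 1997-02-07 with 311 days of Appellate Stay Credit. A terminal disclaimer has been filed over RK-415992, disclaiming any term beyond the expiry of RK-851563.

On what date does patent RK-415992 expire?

July 11, 2010

Natural term of RK-415992:
  Base: filing + 15 years → 7 February 2012.
  Appellate Stay Credit: +311 days → 14 December 2012.
Expiry of referenced patent RK-851563:
  Base: filing + 15 years → 11 July 2010.
Terminal disclaimer: RK-415992 expires on the earlier of 14 December 2012 and 11 July 2010.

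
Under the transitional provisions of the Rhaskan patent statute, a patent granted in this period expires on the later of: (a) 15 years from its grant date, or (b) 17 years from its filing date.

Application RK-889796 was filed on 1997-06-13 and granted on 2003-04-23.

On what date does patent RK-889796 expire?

April 23, 2018

(a) grant + 15 years → 23 April 2018.
(b) filing + 17 years → 13 June 2014.
Later of the two: 23 April 2018.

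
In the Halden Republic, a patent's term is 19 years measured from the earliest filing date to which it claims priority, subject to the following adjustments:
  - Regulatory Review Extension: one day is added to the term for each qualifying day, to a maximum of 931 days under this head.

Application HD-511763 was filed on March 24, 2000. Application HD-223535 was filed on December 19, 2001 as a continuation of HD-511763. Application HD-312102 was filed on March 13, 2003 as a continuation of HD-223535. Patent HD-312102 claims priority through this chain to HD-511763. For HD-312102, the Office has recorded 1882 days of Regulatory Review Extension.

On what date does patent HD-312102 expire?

Earliest priority filing: 24 March 2000.
Base term: 24 March 2000 + 19 years → 24 March 2019.
Regulatory Review Extension: 1882 days claimed exceeds the 931-day cap, so +931 days → 10 October 2021.

October 10, 2021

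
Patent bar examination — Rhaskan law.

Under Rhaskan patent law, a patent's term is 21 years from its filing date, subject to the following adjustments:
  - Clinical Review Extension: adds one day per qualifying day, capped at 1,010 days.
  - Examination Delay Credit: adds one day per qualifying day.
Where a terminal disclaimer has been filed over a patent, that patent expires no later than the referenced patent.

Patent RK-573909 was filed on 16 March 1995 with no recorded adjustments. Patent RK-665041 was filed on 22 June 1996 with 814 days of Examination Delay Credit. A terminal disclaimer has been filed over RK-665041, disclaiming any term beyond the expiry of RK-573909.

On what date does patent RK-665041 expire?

March 16, 2016

Natural term of RK-665041:
  Base: filing + 21 years → 22 June 2017.
  Examination Delay Credit: +814 days → 14 September 2019.
Expiry of referenced patent RK-573909:
  Base: filing + 21 years → 16 March 2016.
Terminal disclaimer: RK-665041 expires on the earlier of 14 September 2019 and 16 March 2016.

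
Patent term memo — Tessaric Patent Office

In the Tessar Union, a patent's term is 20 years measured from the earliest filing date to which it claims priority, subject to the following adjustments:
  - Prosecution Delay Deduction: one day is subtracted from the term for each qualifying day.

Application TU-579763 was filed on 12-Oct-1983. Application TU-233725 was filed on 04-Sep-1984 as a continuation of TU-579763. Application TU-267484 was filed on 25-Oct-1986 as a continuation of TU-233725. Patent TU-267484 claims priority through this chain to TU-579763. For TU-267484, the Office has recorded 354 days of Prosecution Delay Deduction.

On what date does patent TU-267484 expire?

2002-10-23

Earliest priority filing: 12 October 1983.
Base term: 12 October 1983 + 20 years → 12 October 2003.
Prosecution Delay Deduction: −354 days → 23 October 2002.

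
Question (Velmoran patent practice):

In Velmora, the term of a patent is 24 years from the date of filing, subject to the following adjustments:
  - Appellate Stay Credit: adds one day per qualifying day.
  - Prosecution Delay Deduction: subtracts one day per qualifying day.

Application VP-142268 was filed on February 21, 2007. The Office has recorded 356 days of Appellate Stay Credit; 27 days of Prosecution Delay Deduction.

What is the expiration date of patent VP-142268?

2032-01-16

Base term: filing date + 24 years → 21 February 2031.
Appellate Stay Credit: +356 days → 12 February 2032.
Prosecution Delay Deduction: −27 days → 16 January 2032.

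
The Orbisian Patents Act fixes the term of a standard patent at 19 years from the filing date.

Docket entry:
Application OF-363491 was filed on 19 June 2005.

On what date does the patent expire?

Filing date + 19 years → 19 June 2024.

June 19, 2024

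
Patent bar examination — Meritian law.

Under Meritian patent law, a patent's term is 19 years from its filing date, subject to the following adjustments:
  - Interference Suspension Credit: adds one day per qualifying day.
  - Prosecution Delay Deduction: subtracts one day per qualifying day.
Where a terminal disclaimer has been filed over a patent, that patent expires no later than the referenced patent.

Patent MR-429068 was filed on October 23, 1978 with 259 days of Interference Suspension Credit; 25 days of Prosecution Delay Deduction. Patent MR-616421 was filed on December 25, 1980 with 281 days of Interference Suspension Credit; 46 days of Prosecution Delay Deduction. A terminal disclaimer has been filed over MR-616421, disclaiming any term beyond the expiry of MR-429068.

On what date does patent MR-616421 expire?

Natural term of MR-616421:
  Base: filing + 19 years → 25 December 1999.
  Interference Suspension Credit: +281 days → 1 October 2000.
  Prosecution Delay Deduction: −46 days → 16 August 2000.
Expiry of referenced patent MR-429068:
  Base: filing + 19 years → 23 October 1997.
  Interference Suspension Credit: +259 days → 9 July 1998.
  Prosecution Delay Deduction: −25 days → 14 June 1998.
Terminal disclaimer: MR-616421 expires on the earlier of 16 August 2000 and 14 June 1998.

June 14, 1998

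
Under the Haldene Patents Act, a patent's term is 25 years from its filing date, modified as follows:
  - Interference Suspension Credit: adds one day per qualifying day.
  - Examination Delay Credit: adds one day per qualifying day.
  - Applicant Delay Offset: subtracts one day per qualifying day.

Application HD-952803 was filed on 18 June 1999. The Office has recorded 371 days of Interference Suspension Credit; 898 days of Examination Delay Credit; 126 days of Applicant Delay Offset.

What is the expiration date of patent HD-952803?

August 5, 2027

Base term: filing date + 25 years → 18 June 2024.
Interference Suspension Credit: +371 days → 24 June 2025.
Examination Delay Credit: +898 days → 9 December 2027.
Applicant Delay Offset: −126 days → 5 August 2027.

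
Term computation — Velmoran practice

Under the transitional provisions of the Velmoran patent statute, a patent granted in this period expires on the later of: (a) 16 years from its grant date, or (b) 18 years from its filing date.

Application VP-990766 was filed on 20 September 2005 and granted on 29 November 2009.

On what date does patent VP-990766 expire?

November 29, 2025

(a) grant + 16 years → 29 November 2025.
(b) filing + 18 years → 20 September 2023.
Later of the two: 29 November 2025.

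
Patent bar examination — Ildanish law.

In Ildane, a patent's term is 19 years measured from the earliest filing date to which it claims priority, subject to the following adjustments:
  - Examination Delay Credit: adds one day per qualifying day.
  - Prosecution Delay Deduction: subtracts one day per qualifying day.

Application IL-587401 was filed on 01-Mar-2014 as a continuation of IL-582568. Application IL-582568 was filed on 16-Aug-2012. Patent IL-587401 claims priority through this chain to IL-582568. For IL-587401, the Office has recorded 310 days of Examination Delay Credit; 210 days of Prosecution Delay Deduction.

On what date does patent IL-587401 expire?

2031-11-24

Earliest priority filing: 16 August 2012.
Base term: 16 August 2012 + 19 years → 16 August 2031.
Examination Delay Credit: +310 days → 21 June 2032.
Prosecution Delay Deduction: −210 days → 24 November 2031.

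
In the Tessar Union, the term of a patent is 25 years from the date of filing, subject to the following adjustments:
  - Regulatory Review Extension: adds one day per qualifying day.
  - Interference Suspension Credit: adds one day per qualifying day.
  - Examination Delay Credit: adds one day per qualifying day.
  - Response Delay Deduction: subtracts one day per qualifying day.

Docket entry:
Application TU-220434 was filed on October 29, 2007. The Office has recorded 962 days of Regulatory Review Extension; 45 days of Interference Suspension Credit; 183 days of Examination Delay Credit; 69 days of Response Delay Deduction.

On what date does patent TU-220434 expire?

November 24, 2035

Base term: filing date + 25 years → 29 October 2032.
Regulatory Review Extension: +962 days → 18 June 2035.
Interference Suspension Credit: +45 days → 2 August 2035.
Examination Delay Credit: +183 days → 1 February 2036.
Response Delay Deduction: −69 days → 24 November 2035.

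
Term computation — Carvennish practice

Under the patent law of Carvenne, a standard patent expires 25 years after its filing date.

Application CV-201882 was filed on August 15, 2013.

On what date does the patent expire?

Filing date + 25 years → 15 August 2038.

August 15, 2038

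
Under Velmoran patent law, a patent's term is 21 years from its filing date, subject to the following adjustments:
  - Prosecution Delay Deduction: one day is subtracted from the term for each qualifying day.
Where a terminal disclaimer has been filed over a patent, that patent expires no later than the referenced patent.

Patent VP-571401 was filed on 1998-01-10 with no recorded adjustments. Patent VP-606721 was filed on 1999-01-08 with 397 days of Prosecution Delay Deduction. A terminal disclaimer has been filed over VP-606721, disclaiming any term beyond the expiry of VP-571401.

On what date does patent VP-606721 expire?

Natural term of VP-606721:
  Base: filing + 21 years → 8 January 2020.
  Prosecution Delay Deduction: −397 days → 7 December 2018.
Expiry of referenced patent VP-571401:
  Base: filing + 21 years → 10 January 2019.
Terminal disclaimer: VP-606721 expires on the earlier of 7 December 2018 and 10 January 2019.

2018-12-07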